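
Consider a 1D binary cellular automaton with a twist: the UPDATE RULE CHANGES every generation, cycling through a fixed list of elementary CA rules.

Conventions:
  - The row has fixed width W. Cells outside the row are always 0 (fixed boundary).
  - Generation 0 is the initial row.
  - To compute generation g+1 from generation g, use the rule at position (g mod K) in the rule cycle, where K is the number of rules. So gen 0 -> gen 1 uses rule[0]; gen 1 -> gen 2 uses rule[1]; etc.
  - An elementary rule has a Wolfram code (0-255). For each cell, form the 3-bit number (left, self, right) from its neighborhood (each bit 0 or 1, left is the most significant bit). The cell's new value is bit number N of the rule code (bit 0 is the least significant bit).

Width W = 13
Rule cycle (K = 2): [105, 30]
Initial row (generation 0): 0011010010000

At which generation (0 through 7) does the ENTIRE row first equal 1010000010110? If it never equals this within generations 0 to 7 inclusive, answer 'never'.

Gen 0: 0011010010000
Gen 1 (rule 105): 1011100000111
Gen 2 (rule 30): 1010010001100
Gen 3 (rule 105): 0100000101101
Gen 4 (rule 30): 1110001101001
Gen 5 (rule 105): 1010101110000
Gen 6 (rule 30): 1010101001000
Gen 7 (rule 105): 0101010000011

Answer: never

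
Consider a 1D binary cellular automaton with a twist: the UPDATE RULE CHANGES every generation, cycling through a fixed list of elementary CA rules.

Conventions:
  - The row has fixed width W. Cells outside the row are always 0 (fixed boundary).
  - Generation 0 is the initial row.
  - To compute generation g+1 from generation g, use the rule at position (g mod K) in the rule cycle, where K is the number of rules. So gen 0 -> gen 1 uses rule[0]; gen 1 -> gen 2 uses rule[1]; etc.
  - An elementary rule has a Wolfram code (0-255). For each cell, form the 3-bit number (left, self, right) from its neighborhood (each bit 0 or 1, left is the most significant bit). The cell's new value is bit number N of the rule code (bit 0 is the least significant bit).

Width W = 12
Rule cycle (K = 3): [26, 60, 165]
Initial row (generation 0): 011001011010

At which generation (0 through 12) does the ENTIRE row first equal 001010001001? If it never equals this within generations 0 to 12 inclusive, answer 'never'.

Gen 0: 011001011010
Gen 1 (rule 26): 110110010001
Gen 2 (rule 60): 101101011001
Gen 3 (rule 165): 110011100001
Gen 4 (rule 26): 101110010010
Gen 5 (rule 60): 111001011011
Gen 6 (rule 165): 010001100100
Gen 7 (rule 26): 101011011010
Gen 8 (rule 60): 111110110111
Gen 9 (rule 165): 011101001010
Gen 10 (rule 26): 110000110001
Gen 11 (rule 60): 101000101001
Gen 12 (rule 165): 111010111001

Answer: never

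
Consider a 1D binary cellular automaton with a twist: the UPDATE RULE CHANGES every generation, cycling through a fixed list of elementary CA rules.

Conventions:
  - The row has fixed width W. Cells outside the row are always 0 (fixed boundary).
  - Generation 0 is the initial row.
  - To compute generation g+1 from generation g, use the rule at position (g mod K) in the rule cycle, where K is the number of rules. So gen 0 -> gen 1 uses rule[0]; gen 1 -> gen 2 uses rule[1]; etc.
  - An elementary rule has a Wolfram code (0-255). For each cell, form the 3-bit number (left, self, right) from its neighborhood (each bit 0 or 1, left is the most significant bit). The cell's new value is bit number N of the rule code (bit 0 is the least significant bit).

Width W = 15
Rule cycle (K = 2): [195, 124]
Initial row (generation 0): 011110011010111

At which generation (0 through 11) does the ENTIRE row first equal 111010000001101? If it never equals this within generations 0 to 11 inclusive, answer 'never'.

Gen 0: 011110011010111
Gen 1 (rule 195): 101110101000011
Gen 2 (rule 124): 111011111100011
Gen 3 (rule 195): 011001111101101
Gen 4 (rule 124): 011101000111111
Gen 5 (rule 195): 101100011011111
Gen 6 (rule 124): 111110011110001
Gen 7 (rule 195): 011110101110110
Gen 8 (rule 124): 010011111011111
Gen 9 (rule 195): 100101111001111
Gen 10 (rule 124): 110111001101001
Gen 11 (rule 195): 010011010100010

Answer: never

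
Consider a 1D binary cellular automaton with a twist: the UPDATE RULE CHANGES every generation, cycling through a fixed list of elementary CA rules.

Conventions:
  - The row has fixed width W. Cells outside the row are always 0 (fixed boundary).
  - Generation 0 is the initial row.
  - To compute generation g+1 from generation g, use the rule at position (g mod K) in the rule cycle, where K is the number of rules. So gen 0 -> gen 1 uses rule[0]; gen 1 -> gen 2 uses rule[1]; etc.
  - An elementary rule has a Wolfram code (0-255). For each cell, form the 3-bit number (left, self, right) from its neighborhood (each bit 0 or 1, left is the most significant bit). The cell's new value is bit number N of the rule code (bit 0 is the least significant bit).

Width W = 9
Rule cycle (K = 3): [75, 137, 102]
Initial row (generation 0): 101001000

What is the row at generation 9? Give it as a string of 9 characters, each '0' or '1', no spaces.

Gen 0: 101001000
Gen 1 (rule 75): 000010011
Gen 2 (rule 137): 111000010
Gen 3 (rule 102): 001000110
Gen 4 (rule 75): 110011110
Gen 5 (rule 137): 100011100
Gen 6 (rule 102): 100100100
Gen 7 (rule 75): 001001001
Gen 8 (rule 137): 100000000
Gen 9 (rule 102): 100000000

Answer: 100000000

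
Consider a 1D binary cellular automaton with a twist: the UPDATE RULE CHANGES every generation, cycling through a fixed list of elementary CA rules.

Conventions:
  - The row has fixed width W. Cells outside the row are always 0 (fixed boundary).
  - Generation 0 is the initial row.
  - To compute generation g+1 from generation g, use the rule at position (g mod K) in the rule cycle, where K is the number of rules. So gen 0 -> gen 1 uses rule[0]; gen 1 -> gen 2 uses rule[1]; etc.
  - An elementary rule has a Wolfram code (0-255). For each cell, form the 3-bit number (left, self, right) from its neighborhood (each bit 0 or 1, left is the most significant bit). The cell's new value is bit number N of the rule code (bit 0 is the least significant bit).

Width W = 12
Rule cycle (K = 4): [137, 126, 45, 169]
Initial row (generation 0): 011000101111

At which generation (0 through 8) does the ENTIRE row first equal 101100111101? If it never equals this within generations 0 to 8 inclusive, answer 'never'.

Gen 0: 011000101111
Gen 1 (rule 137): 010010001110
Gen 2 (rule 126): 111111011011
Gen 3 (rule 45): 100000110110
Gen 4 (rule 169): 001110101100
Gen 5 (rule 137): 101100001001
Gen 6 (rule 126): 111110011111
Gen 7 (rule 45): 100000010000
Gen 8 (rule 169): 001111000111

Answer: never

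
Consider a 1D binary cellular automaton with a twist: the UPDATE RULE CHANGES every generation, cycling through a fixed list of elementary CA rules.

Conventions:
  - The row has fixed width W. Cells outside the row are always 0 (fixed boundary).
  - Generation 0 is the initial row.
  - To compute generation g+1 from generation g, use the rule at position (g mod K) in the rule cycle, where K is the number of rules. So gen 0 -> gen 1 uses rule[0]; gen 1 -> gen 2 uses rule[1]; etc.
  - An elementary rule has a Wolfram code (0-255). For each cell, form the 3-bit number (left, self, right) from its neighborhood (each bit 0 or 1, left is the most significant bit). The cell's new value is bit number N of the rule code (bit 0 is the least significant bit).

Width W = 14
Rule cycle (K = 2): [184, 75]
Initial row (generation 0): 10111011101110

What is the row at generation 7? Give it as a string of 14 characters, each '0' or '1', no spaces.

Answer: 11111111111110

Derivation:
Gen 0: 10111011101110
Gen 1 (rule 184): 01110111011101
Gen 2 (rule 75): 11010101010100
Gen 3 (rule 184): 10101010101010
Gen 4 (rule 75): 00000000000000
Gen 5 (rule 184): 00000000000000
Gen 6 (rule 75): 11111111111111
Gen 7 (rule 184): 11111111111110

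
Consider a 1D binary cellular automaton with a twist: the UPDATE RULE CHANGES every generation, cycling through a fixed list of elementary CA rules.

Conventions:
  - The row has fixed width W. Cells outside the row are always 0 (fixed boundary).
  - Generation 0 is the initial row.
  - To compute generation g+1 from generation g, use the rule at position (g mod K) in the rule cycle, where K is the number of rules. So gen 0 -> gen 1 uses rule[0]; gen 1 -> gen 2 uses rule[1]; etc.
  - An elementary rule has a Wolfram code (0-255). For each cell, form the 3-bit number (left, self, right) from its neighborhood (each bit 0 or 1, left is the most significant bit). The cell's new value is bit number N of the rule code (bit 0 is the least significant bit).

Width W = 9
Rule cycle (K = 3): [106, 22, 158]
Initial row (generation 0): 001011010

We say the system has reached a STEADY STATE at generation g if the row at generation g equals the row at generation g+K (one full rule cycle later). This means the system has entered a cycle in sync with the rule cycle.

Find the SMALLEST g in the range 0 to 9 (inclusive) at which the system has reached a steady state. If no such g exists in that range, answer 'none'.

Gen 0: 001011010
Gen 1 (rule 106): 010111100
Gen 2 (rule 22): 110000010
Gen 3 (rule 158): 101000111
Gen 4 (rule 106): 010001101
Gen 5 (rule 22): 111010001
Gen 6 (rule 158): 110011011
Gen 7 (rule 106): 110111111
Gen 8 (rule 22): 000000000
Gen 9 (rule 158): 000000000
Gen 10 (rule 106): 000000000
Gen 11 (rule 22): 000000000
Gen 12 (rule 158): 000000000

Answer: 8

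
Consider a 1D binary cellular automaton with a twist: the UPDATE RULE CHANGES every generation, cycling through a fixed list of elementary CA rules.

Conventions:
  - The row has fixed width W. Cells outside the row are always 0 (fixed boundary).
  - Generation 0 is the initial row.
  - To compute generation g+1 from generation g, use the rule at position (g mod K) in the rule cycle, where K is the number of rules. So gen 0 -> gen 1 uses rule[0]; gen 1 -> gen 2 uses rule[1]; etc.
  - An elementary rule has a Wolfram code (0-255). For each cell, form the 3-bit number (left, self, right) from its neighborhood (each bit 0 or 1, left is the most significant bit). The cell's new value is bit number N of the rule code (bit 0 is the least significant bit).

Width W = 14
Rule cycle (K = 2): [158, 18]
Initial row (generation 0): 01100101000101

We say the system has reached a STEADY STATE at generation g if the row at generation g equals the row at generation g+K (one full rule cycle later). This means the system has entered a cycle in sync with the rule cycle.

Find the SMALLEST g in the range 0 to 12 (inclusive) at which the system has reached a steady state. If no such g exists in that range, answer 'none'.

Answer: 2

Derivation:
Gen 0: 01100101000101
Gen 1 (rule 158): 11011101101101
Gen 2 (rule 18): 00000000000000
Gen 3 (rule 158): 00000000000000
Gen 4 (rule 18): 00000000000000
Gen 5 (rule 158): 00000000000000
Gen 6 (rule 18): 00000000000000
Gen 7 (rule 158): 00000000000000
Gen 8 (rule 18): 00000000000000
Gen 9 (rule 158): 00000000000000
Gen 10 (rule 18): 00000000000000
Gen 11 (rule 158): 00000000000000
Gen 12 (rule 18): 00000000000000
Gen 13 (rule 158): 00000000000000
Gen 14 (rule 18): 00000000000000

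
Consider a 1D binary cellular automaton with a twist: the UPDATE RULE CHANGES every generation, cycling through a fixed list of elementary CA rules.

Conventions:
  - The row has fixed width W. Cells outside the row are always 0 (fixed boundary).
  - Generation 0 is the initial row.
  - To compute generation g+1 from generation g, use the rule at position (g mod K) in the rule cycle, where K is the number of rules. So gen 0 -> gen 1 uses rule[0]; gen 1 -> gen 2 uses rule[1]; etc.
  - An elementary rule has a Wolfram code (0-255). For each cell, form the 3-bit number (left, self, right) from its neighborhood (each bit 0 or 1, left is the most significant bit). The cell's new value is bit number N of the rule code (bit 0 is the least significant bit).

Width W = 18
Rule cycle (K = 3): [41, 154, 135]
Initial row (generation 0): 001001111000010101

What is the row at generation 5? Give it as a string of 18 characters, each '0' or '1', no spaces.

Gen 0: 001001111000010101
Gen 1 (rule 41): 100001000011001010
Gen 2 (rule 154): 010010100110110001
Gen 3 (rule 135): 110110101000000111
Gen 4 (rule 41): 101101010011110100
Gen 5 (rule 154): 001000001111100010

Answer: 001000001111100010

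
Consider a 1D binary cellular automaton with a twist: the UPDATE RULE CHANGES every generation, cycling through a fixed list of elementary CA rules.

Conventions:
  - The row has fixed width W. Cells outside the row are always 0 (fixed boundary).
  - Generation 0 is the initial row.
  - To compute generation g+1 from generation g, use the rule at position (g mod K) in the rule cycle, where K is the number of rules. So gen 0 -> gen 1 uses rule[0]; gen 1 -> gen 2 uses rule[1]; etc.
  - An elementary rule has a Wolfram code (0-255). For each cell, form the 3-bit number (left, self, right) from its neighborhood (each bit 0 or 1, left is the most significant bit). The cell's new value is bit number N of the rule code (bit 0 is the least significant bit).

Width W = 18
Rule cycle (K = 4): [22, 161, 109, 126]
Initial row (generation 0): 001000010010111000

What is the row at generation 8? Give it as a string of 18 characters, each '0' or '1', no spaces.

Answer: 110000000000000011

Derivation:
Gen 0: 001000010010111000
Gen 1 (rule 22): 011100111110000100
Gen 2 (rule 161): 001000011100110001
Gen 3 (rule 109): 101011010100110101
Gen 4 (rule 126): 111111111111111111
Gen 5 (rule 22): 000000000000000000
Gen 6 (rule 161): 111111111111111111
Gen 7 (rule 109): 100000000000000001
Gen 8 (rule 126): 110000000000000011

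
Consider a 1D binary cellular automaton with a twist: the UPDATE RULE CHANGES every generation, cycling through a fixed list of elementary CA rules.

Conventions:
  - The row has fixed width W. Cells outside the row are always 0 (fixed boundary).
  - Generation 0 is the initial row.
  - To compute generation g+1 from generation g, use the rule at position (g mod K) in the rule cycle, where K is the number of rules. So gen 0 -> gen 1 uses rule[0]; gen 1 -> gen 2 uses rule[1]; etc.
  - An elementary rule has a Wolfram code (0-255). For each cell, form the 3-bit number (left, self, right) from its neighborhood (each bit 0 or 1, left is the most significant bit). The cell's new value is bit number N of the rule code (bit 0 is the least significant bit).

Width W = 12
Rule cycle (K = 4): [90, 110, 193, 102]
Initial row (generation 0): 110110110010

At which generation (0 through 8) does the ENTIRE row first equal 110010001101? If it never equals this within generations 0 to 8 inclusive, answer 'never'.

Gen 0: 110110110010
Gen 1 (rule 90): 110110111101
Gen 2 (rule 110): 111111100111
Gen 3 (rule 193): 011111100011
Gen 4 (rule 102): 100000100101
Gen 5 (rule 90): 010001011000
Gen 6 (rule 110): 110011111000
Gen 7 (rule 193): 010001111011
Gen 8 (rule 102): 110010001101

Answer: 8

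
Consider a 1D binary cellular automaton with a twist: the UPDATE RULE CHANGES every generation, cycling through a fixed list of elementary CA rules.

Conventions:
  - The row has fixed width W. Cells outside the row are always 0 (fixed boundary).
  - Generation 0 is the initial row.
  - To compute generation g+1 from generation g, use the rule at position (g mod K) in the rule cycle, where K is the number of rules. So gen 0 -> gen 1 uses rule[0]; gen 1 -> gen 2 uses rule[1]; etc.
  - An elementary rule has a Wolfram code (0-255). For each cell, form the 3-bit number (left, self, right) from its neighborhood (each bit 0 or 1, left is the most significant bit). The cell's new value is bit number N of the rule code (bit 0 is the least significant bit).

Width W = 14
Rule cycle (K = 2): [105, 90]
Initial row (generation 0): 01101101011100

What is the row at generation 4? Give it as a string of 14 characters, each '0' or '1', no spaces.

Answer: 11011111010101

Derivation:
Gen 0: 01101101011100
Gen 1 (rule 105): 01111110110101
Gen 2 (rule 90): 11000010110000
Gen 3 (rule 105): 11011001110111
Gen 4 (rule 90): 11011111010101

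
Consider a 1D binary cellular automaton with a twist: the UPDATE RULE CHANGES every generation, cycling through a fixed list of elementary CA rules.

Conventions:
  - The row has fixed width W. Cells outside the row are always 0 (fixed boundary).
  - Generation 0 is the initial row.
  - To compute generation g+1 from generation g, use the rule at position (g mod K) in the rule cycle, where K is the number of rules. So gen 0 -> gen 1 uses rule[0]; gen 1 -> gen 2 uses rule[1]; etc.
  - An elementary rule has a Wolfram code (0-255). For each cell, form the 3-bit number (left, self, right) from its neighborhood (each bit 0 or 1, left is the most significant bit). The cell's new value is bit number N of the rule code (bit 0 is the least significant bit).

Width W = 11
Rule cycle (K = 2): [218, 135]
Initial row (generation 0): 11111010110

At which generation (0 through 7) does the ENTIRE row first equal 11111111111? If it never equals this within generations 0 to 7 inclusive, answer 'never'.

Answer: 5

Derivation:
Gen 0: 11111010110
Gen 1 (rule 218): 11111000111
Gen 2 (rule 135): 01110011010
Gen 3 (rule 218): 11111111001
Gen 4 (rule 135): 01111110011
Gen 5 (rule 218): 11111111111
Gen 6 (rule 135): 01111111110
Gen 7 (rule 218): 11111111111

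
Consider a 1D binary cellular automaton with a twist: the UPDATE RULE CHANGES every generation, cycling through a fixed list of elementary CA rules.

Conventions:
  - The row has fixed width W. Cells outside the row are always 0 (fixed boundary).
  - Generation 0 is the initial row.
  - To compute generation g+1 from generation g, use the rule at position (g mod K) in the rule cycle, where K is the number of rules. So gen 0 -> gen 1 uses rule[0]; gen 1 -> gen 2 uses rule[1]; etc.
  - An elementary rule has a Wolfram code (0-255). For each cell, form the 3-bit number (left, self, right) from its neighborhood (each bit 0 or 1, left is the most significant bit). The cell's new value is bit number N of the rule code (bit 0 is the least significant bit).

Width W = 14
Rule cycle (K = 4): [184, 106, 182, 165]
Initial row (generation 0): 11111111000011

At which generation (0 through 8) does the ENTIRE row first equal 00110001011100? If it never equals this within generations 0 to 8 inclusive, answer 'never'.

Answer: never

Derivation:
Gen 0: 11111111000011
Gen 1 (rule 184): 11111110100010
Gen 2 (rule 106): 10000011000100
Gen 3 (rule 182): 11000100101110
Gen 4 (rule 165): 00010100110100
Gen 5 (rule 184): 00001010101010
Gen 6 (rule 106): 00010101010100
Gen 7 (rule 182): 00111111111110
Gen 8 (rule 165): 10011111111100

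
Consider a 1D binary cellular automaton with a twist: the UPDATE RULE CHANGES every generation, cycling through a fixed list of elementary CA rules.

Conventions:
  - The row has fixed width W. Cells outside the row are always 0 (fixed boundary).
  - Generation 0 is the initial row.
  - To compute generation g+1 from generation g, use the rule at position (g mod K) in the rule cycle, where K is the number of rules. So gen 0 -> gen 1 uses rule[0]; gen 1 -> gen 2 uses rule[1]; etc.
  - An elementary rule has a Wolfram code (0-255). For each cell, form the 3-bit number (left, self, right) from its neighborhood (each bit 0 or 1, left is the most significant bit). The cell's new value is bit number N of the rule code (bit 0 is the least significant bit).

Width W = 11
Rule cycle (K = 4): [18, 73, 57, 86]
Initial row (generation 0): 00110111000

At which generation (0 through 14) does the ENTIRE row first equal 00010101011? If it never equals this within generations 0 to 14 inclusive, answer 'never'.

Answer: never

Derivation:
Gen 0: 00110111000
Gen 1 (rule 18): 01000000100
Gen 2 (rule 73): 00011110001
Gen 3 (rule 57): 11010001100
Gen 4 (rule 86): 01011010110
Gen 5 (rule 18): 10000000001
Gen 6 (rule 73): 00111111100
Gen 7 (rule 57): 10100000011
Gen 8 (rule 86): 10110000101
Gen 9 (rule 18): 00001001000
Gen 10 (rule 73): 11100000011
Gen 11 (rule 57): 10011111010
Gen 12 (rule 86): 11100001011
Gen 13 (rule 18): 00010010000
Gen 14 (rule 73): 11000000111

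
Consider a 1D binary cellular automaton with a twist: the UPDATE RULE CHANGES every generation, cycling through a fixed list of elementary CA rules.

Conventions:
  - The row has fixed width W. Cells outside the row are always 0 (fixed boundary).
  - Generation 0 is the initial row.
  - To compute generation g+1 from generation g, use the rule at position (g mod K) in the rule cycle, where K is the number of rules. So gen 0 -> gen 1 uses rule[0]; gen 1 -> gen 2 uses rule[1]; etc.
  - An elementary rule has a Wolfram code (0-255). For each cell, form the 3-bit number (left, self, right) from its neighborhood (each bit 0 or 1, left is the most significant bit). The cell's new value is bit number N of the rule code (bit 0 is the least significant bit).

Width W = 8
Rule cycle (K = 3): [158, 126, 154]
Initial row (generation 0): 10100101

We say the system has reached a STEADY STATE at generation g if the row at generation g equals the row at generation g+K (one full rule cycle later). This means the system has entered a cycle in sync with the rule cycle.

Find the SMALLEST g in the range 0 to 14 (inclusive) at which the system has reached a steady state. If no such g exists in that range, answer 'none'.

Gen 0: 10100101
Gen 1 (rule 158): 10111101
Gen 2 (rule 126): 11100111
Gen 3 (rule 154): 11011110
Gen 4 (rule 158): 10011101
Gen 5 (rule 126): 11110111
Gen 6 (rule 154): 11100110
Gen 7 (rule 158): 11011101
Gen 8 (rule 126): 11110111
Gen 9 (rule 154): 11100110
Gen 10 (rule 158): 11011101
Gen 11 (rule 126): 11110111
Gen 12 (rule 154): 11100110
Gen 13 (rule 158): 11011101
Gen 14 (rule 126): 11110111
Gen 15 (rule 154): 11100110
Gen 16 (rule 158): 11011101
Gen 17 (rule 126): 11110111

Answer: 5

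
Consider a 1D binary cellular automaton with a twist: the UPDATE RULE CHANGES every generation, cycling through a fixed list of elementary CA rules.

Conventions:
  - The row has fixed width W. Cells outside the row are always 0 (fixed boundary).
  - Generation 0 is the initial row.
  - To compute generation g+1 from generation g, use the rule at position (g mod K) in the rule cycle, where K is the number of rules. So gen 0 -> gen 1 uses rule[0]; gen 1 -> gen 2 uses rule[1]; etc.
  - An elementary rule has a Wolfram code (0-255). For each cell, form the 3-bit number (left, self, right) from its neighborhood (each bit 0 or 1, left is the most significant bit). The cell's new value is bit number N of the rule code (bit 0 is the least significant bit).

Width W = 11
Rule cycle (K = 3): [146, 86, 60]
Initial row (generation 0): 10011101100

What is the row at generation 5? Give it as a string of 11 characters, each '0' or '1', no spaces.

Answer: 10011000111

Derivation:
Gen 0: 10011101100
Gen 1 (rule 146): 01101000010
Gen 2 (rule 86): 10101100111
Gen 3 (rule 60): 11111010100
Gen 4 (rule 146): 01110000010
Gen 5 (rule 86): 10011000111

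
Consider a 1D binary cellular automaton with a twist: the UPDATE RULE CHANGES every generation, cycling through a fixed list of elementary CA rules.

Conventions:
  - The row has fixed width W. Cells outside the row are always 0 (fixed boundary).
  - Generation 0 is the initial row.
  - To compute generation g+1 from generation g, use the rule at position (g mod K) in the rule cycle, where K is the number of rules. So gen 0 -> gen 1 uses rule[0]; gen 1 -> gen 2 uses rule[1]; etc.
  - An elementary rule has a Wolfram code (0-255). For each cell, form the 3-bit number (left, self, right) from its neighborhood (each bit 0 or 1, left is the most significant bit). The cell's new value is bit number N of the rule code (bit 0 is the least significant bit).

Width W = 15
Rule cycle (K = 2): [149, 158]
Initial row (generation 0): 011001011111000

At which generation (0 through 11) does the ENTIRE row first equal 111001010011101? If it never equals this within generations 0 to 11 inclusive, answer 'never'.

Gen 0: 011001011111000
Gen 1 (rule 149): 000101001110111
Gen 2 (rule 158): 001101111100110
Gen 3 (rule 149): 100000111010001
Gen 4 (rule 158): 110001110011011
Gen 5 (rule 149): 001100101000000
Gen 6 (rule 158): 011011101100000
Gen 7 (rule 149): 000001000011111
Gen 8 (rule 158): 000011100111110
Gen 9 (rule 149): 111001010011101
Gen 10 (rule 158): 110111011111001
Gen 11 (rule 149): 000010001110101

Answer: 9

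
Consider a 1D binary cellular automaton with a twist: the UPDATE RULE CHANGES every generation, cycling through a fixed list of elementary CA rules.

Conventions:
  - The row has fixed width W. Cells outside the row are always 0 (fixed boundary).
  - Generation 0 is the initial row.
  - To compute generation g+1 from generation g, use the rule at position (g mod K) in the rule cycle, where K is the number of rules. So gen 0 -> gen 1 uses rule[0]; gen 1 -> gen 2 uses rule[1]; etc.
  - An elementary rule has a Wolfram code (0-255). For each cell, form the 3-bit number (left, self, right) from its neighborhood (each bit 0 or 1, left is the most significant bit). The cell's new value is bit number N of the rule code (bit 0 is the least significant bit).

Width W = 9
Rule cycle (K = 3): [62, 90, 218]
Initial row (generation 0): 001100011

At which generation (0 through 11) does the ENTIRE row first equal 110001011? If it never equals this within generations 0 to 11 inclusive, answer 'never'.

Gen 0: 001100011
Gen 1 (rule 62): 011010110
Gen 2 (rule 90): 111000111
Gen 3 (rule 218): 111101111
Gen 4 (rule 62): 100011000
Gen 5 (rule 90): 010111100
Gen 6 (rule 218): 100111110
Gen 7 (rule 62): 111100001
Gen 8 (rule 90): 100110010
Gen 9 (rule 218): 011111101
Gen 10 (rule 62): 110000011
Gen 11 (rule 90): 111000111

Answer: never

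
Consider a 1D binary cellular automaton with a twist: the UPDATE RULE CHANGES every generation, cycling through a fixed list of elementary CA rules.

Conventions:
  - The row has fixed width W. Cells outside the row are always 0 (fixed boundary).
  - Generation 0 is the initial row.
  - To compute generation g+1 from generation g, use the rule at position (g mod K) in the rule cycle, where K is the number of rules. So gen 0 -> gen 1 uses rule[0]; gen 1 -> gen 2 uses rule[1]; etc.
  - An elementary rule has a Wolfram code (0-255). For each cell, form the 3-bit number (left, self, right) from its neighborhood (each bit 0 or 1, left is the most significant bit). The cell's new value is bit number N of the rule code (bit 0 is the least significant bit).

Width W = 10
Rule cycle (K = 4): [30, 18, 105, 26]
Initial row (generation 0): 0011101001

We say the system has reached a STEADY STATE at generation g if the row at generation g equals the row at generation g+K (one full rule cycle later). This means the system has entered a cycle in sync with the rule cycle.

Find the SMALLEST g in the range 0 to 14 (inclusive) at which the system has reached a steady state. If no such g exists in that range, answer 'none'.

Answer: none

Derivation:
Gen 0: 0011101001
Gen 1 (rule 30): 0110001111
Gen 2 (rule 18): 1001010000
Gen 3 (rule 105): 0000100111
Gen 4 (rule 26): 0001011100
Gen 5 (rule 30): 0011010010
Gen 6 (rule 18): 0100001101
Gen 7 (rule 105): 0001101110
Gen 8 (rule 26): 0011001001
Gen 9 (rule 30): 0110111111
Gen 10 (rule 18): 1000000000
Gen 11 (rule 105): 0011111111
Gen 12 (rule 26): 0110000000
Gen 13 (rule 30): 1101000000
Gen 14 (rule 18): 0000100000
Gen 15 (rule 105): 1110001111
Gen 16 (rule 26): 1001011000
Gen 17 (rule 30): 1111010100
Gen 18 (rule 18): 0000000010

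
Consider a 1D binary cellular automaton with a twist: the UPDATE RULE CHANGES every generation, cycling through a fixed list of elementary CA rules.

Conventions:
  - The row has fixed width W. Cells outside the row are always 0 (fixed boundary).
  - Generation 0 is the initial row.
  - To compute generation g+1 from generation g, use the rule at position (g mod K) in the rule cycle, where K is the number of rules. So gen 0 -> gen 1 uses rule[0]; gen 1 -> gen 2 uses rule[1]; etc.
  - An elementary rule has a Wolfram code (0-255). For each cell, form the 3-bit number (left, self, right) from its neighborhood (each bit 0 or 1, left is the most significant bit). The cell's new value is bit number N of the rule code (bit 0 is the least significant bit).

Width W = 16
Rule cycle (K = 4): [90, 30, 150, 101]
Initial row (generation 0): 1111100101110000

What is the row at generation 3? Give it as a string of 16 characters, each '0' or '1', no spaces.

Answer: 0000011010010110

Derivation:
Gen 0: 1111100101110000
Gen 1 (rule 90): 1000111001011000
Gen 2 (rule 30): 1101100111010100
Gen 3 (rule 150): 0000011010010110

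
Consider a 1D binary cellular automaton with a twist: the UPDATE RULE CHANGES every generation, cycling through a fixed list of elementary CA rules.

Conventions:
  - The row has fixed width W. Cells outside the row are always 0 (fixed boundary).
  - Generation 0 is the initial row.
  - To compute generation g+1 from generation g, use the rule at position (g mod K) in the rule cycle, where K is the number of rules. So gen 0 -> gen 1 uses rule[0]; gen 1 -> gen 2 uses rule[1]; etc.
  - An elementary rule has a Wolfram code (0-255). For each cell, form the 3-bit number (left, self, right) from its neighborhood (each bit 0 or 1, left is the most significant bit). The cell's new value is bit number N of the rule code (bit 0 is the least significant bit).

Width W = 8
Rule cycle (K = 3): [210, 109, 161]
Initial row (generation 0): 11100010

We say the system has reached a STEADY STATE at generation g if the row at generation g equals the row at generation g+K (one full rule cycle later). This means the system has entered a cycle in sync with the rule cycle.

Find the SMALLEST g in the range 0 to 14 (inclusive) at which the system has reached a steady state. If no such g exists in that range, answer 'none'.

Gen 0: 11100010
Gen 1 (rule 210): 01110101
Gen 2 (rule 109): 01011111
Gen 3 (rule 161): 00101110
Gen 4 (rule 210): 01000111
Gen 5 (rule 109): 01010101
Gen 6 (rule 161): 00101010
Gen 7 (rule 210): 01000001
Gen 8 (rule 109): 01011101
Gen 9 (rule 161): 00101010
Gen 10 (rule 210): 01000001
Gen 11 (rule 109): 01011101
Gen 12 (rule 161): 00101010
Gen 13 (rule 210): 01000001
Gen 14 (rule 109): 01011101
Gen 15 (rule 161): 00101010
Gen 16 (rule 210): 01000001
Gen 17 (rule 109): 01011101

Answer: 6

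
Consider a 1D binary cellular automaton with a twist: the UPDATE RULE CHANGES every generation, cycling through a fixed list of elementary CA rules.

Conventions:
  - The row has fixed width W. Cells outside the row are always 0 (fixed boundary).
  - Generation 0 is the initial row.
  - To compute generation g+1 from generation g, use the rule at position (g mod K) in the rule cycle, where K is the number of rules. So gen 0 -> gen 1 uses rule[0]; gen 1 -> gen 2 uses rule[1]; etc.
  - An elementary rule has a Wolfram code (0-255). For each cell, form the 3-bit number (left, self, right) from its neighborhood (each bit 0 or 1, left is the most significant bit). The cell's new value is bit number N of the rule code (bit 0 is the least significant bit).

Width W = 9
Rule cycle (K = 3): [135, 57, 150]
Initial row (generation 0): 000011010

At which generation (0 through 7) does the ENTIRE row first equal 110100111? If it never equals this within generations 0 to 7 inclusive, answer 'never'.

Answer: 3

Derivation:
Gen 0: 000011010
Gen 1 (rule 135): 111100010
Gen 2 (rule 57): 100011001
Gen 3 (rule 150): 110100111
Gen 4 (rule 135): 000101010
Gen 5 (rule 57): 110010101
Gen 6 (rule 150): 001110101
Gen 7 (rule 135): 110100101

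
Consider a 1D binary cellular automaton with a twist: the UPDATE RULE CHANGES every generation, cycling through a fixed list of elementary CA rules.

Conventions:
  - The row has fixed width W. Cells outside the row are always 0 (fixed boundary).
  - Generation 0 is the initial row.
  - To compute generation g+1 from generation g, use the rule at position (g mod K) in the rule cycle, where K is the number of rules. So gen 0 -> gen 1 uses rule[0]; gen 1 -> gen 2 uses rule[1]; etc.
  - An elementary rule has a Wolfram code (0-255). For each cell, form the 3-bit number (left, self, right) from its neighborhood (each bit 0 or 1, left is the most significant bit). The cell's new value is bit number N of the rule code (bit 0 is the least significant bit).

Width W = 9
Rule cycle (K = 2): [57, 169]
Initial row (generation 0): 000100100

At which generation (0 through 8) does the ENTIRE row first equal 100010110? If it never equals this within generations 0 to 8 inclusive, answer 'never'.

Answer: never

Derivation:
Gen 0: 000100100
Gen 1 (rule 57): 110010011
Gen 2 (rule 169): 100000010
Gen 3 (rule 57): 011111001
Gen 4 (rule 169): 011110000
Gen 5 (rule 57): 010001111
Gen 6 (rule 169): 000101110
Gen 7 (rule 57): 110011001
Gen 8 (rule 169): 100010000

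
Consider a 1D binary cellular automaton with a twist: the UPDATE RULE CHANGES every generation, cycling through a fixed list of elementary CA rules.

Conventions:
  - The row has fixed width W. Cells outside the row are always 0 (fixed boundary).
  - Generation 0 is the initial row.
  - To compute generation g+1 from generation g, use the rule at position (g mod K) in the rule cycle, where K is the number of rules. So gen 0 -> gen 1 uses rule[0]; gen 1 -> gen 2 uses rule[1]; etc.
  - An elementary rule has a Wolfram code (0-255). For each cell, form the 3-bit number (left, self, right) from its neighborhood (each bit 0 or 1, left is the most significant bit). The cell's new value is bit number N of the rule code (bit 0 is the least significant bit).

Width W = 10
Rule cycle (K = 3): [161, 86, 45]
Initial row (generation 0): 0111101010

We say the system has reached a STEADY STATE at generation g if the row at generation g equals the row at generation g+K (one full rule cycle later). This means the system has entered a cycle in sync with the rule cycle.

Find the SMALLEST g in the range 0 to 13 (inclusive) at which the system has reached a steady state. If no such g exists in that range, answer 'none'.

Answer: none

Derivation:
Gen 0: 0111101010
Gen 1 (rule 161): 0011010100
Gen 2 (rule 86): 0101010110
Gen 3 (rule 45): 0111111100
Gen 4 (rule 161): 0011111001
Gen 5 (rule 86): 0100001111
Gen 6 (rule 45): 0101101000
Gen 7 (rule 161): 0010010011
Gen 8 (rule 86): 0111111101
Gen 9 (rule 45): 0100000011
Gen 10 (rule 161): 0001111000
Gen 11 (rule 86): 0010001100
Gen 12 (rule 45): 1010101001
Gen 13 (rule 161): 0101010000
Gen 14 (rule 86): 1101011000
Gen 15 (rule 45): 1011110011
Gen 16 (rule 161): 0101100000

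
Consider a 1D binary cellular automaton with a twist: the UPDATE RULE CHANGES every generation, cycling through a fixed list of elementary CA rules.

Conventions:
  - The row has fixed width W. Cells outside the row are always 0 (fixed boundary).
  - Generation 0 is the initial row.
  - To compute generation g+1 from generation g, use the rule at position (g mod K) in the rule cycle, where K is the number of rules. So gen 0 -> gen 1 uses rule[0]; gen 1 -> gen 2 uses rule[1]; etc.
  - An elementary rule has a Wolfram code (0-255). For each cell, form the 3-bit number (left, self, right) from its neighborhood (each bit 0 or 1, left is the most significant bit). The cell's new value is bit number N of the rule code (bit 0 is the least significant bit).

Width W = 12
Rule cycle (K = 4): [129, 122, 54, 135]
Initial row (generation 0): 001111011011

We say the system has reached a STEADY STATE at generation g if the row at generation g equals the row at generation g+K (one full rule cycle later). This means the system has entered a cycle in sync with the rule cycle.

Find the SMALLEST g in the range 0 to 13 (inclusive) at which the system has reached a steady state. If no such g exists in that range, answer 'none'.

Gen 0: 001111011011
Gen 1 (rule 129): 100110000000
Gen 2 (rule 122): 011111000000
Gen 3 (rule 54): 100000100000
Gen 4 (rule 135): 101111101111
Gen 5 (rule 129): 000111000110
Gen 6 (rule 122): 001101101111
Gen 7 (rule 54): 010010010000
Gen 8 (rule 135): 110110110111
Gen 9 (rule 129): 000000000010
Gen 10 (rule 122): 000000000101
Gen 11 (rule 54): 000000001111
Gen 12 (rule 135): 111111110110
Gen 13 (rule 129): 011111100000
Gen 14 (rule 122): 110000110000
Gen 15 (rule 54): 001001001000
Gen 16 (rule 135): 111011011011
Gen 17 (rule 129): 010000000000

Answer: none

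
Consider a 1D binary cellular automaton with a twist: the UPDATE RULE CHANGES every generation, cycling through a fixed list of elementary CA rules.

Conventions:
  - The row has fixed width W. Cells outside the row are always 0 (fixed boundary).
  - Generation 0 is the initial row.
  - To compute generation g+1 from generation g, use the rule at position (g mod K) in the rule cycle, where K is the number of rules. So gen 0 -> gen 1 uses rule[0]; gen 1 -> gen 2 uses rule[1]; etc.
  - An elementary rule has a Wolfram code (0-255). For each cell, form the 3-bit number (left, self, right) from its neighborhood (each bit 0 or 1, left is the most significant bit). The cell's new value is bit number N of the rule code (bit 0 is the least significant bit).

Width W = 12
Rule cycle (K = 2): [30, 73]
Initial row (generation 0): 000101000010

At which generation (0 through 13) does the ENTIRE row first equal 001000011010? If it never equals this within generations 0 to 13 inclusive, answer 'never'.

Answer: never

Derivation:
Gen 0: 000101000010
Gen 1 (rule 30): 001101100111
Gen 2 (rule 73): 101101100101
Gen 3 (rule 30): 101001011101
Gen 4 (rule 73): 000000010100
Gen 5 (rule 30): 000000110110
Gen 6 (rule 73): 111110110110
Gen 7 (rule 30): 100000100101
Gen 8 (rule 73): 001110000000
Gen 9 (rule 30): 011001000000
Gen 10 (rule 73): 011000011111
Gen 11 (rule 30): 110100110000
Gen 12 (rule 73): 110000110111
Gen 13 (rule 30): 101001100100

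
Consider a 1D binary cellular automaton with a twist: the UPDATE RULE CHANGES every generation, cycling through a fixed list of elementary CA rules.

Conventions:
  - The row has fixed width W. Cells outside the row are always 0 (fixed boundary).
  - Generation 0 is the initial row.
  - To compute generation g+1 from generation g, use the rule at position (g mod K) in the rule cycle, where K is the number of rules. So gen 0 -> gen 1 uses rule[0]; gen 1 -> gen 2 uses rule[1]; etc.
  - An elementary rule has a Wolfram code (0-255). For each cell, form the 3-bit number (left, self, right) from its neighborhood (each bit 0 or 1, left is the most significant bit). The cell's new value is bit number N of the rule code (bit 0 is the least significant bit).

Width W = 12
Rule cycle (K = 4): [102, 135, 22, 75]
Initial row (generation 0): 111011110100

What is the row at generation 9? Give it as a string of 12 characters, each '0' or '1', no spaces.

Gen 0: 111011110100
Gen 1 (rule 102): 001100011100
Gen 2 (rule 135): 110001101001
Gen 3 (rule 22): 001010001111
Gen 4 (rule 75): 110000111001
Gen 5 (rule 102): 010001001011
Gen 6 (rule 135): 110111011000
Gen 7 (rule 22): 000000000100
Gen 8 (rule 75): 111111111001
Gen 9 (rule 102): 000000001011

Answer: 000000001011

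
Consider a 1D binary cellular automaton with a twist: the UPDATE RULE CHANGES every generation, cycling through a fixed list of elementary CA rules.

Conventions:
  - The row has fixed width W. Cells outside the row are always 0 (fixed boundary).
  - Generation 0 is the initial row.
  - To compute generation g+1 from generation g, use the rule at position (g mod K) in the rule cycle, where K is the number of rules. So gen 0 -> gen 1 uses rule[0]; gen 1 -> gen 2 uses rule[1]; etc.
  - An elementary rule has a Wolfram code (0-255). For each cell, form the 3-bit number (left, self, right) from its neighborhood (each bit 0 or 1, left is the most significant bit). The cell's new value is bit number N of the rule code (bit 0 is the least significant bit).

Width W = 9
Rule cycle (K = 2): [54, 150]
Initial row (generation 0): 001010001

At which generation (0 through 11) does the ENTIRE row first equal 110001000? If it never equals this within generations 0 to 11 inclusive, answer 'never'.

Answer: 3

Derivation:
Gen 0: 001010001
Gen 1 (rule 54): 011111011
Gen 2 (rule 150): 101110000
Gen 3 (rule 54): 110001000
Gen 4 (rule 150): 001011100
Gen 5 (rule 54): 011100010
Gen 6 (rule 150): 101010111
Gen 7 (rule 54): 111111000
Gen 8 (rule 150): 011110100
Gen 9 (rule 54): 100001110
Gen 10 (rule 150): 110010101
Gen 11 (rule 54): 001111111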